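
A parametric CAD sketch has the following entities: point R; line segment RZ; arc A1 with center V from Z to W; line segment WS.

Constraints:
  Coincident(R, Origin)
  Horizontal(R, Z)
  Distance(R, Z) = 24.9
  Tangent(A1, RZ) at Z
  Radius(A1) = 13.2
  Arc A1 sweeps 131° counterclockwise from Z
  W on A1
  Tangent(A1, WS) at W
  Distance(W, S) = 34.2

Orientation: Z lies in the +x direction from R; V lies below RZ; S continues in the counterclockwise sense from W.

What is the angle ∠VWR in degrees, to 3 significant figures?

83.3°

R is at the origin; R and Z share the same y with |RZ| = 24.9 and Z on the +x side, so Z = (24.9, 0.00). Since A1 is tangent to RZ there, VZ ⟂ RZ, so V = Z + (0, -13.2) = (24.9, -13.2). On A1, Z sits at bearing 90° from V; a 131° counterclockwise sweep puts W at bearing 221°, so W = V + 13.2·(cos 221°, sin 221°) = (14.9, -21.9). Then cos ∠VWR = WV·WR / (|WV||WR|), giving 83.3°.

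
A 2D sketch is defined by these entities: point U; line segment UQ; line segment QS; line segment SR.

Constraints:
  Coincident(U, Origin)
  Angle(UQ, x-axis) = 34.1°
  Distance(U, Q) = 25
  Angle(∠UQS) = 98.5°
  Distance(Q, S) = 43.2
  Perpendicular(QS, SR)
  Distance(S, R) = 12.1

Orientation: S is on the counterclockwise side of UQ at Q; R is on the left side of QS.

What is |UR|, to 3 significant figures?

48.6

∠UQS = 98.5°, so QS runs at 34.1° + (180° − 98.5°) = 116° from the x-axis; with |QS| = 43.2, S = Q + 43.2·(cos 116°, sin 116°) = (2.04, 53.0). QS is perpendicular to SR; with |SR| = 12.1 on the left of QS, R = S + 12.1·(-0.902, -0.432) = (-8.88, 47.7). Then |UR| = |R − U| = 48.6.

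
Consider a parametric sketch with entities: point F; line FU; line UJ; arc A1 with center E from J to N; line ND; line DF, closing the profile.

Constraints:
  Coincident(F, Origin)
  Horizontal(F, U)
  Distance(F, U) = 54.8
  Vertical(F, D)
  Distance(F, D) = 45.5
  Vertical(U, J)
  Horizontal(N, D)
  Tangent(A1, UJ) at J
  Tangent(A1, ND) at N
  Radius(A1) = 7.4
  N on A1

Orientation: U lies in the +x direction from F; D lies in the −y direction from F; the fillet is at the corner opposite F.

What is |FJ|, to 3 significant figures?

66.7

The virtual corner opposite F is at (54.8, -45.5). A1 meets UJ tangentially, so EJ is at right angles to UJ and tangency of A1 to ND means the radius EN is perpendicular to ND, with radius 7.4, so the center E sits 7.4 in from both sides at E = (47.4, -38.1). That places the tangent points at J = (54.8, -38.1) on UJ and N = (47.4, -45.5) on ND. Then |FJ| = |J − F| = 66.7.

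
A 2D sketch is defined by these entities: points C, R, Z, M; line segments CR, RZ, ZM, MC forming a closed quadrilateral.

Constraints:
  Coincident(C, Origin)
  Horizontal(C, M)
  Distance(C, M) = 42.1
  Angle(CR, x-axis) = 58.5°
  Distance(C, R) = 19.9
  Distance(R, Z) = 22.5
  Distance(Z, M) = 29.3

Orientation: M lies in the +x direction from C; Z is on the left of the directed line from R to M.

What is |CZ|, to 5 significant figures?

40.743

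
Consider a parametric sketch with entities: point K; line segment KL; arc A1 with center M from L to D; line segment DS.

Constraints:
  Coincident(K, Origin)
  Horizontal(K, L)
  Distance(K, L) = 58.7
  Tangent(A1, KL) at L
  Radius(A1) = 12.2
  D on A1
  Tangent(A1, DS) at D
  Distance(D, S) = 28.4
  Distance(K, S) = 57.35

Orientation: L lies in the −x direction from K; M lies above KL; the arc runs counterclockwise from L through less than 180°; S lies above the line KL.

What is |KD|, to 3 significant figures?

47.8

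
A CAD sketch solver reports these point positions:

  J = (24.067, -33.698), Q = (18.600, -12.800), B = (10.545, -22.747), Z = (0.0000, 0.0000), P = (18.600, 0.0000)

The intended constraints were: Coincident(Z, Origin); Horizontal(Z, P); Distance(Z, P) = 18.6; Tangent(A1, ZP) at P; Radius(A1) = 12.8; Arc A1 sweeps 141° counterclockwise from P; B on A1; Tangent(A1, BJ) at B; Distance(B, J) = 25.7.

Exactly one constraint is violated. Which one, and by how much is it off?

Distance(B, J) = 25.7 — off by 8.30.

Z = (0.00, 0.00) ✓; Z.y = 0.00, P.y = 0.00 ✓; |ZP| = 18.60 ✓; ∠(QP, PZ) = 90.00° ✓; |QP| = 12.80 ✓; bearing(Q→B) − bearing(Q→P) = 141.0° ✓; |QB| = 12.80 ✓; ∠(QB, BJ) = 90.00° ✓; |BJ| = 17.40 ✗.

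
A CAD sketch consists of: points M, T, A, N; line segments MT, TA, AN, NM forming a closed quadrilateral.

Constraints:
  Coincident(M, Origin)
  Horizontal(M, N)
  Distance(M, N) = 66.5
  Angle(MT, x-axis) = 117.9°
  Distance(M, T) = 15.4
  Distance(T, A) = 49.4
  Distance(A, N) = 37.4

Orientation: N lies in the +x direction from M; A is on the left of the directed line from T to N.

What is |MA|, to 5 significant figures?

48.478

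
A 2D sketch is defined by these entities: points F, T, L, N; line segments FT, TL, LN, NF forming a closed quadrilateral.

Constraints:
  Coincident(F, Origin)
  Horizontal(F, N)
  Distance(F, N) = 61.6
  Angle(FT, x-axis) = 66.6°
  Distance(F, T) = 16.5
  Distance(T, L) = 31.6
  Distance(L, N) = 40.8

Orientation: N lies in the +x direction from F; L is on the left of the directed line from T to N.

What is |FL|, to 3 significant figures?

45.8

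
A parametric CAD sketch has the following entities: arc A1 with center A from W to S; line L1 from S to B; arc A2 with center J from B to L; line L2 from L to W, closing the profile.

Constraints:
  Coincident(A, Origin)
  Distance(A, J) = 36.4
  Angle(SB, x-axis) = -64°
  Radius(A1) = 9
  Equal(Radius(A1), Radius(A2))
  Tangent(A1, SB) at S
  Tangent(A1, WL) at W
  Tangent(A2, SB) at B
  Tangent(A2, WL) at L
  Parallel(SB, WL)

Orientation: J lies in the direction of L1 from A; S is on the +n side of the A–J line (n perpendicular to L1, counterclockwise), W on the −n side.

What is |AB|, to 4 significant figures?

37.50

Tangency of A1 to both parallel lines with radius 9.0 puts S and W at A ± 9.0·n: S = (8.089, 3.945), W = (-8.089, -3.945). Equal radii place B and L the same way about J: B = J + 9.0·n = (24.05, -28.77), L = J − 9.0·n = (7.868, -36.66). Then |AB| = |B − A| = 37.50.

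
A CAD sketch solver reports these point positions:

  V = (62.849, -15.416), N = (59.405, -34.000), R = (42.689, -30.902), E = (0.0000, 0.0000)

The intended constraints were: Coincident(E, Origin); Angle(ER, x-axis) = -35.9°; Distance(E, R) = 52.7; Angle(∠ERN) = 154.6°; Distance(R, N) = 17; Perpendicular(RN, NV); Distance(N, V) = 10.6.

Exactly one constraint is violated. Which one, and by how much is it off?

Distance(N, V) = 10.6 — off by 8.30.

E = (0.00, 0.00) ✓; ER at -35.90° ✓; |ER| = 52.70 ✓; ∠ERN = 154.6° ✓; |RN| = 17.00 ✓; ∠(RN, NV) = 90.00° ✓; |NV| = 18.90 ✗.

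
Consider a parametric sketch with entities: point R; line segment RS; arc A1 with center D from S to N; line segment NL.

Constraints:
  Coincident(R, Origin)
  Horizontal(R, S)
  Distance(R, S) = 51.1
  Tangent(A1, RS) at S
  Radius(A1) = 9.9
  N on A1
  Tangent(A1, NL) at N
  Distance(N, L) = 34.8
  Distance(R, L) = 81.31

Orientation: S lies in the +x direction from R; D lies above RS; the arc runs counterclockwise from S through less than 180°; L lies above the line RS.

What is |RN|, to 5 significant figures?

60.994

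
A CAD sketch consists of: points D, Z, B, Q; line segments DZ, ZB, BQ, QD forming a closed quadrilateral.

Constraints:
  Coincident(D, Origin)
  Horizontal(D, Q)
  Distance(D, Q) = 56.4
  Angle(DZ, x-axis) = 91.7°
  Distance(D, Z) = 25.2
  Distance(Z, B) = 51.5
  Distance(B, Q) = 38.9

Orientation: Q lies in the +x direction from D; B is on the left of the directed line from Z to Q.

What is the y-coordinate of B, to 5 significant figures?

38.205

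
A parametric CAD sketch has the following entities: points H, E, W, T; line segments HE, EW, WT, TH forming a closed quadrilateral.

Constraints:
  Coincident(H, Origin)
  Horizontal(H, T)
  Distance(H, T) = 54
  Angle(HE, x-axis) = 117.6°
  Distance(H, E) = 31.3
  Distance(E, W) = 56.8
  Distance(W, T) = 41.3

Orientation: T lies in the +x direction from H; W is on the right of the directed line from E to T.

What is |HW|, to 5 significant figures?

25.962

Checks: |EW| = 56.80 ✓; |WT| = 41.30 ✓.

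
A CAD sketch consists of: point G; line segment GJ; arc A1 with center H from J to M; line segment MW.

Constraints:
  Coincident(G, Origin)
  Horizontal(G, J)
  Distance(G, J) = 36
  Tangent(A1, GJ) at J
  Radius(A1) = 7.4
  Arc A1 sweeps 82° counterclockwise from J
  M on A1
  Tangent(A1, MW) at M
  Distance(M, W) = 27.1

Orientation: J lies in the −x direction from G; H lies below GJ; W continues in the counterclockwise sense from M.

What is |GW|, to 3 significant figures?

57.6

On A1, J sits at bearing 90° from H; an 82° counterclockwise sweep puts M at bearing 172°, so M = H + 7.4·(cos 172°, sin 172°) = (-43.3, -6.37). A1 meets MW tangentially, so HM is at right angles to MW, so MW runs along (−sin 172°, cos 172°); with |MW| = 27.1, W = (-47.1, -33.2). Then |GW| = |W − G| = 57.6.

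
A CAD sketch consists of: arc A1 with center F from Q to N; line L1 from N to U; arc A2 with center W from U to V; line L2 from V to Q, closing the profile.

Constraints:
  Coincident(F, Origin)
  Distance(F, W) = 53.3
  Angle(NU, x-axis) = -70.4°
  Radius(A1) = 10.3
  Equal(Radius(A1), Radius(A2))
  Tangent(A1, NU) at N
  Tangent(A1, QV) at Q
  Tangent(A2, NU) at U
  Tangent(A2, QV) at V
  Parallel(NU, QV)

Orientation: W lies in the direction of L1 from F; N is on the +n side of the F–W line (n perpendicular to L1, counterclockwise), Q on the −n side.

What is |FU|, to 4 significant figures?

54.29

Tangency of A1 to both parallel lines with radius 10.3 puts N and Q at F ± 10.3·n: N = (9.703, 3.455), Q = (-9.703, -3.455). Equal radii place U and V the same way about W: U = W + 10.3·n = (27.58, -46.76), V = W − 10.3·n = (8.176, -53.67). Then |FU| = |U − F| = 54.29.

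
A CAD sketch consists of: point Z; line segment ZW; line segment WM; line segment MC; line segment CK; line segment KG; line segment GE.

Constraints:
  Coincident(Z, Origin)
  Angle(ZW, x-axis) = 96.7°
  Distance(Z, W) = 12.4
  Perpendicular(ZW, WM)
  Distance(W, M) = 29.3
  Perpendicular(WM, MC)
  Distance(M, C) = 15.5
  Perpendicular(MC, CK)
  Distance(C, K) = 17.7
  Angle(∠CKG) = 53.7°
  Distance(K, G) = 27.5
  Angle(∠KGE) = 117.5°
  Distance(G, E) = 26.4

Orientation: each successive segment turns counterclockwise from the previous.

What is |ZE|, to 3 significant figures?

56.0

∠CKG = 53.7° gives KG at 133° from the x-axis; with |KG| = 27.5, G = (-29.9, 15.7). ∠KGE = 117.5° gives GE at -164° from the x-axis; with |GE| = 26.4, E = (-55.4, 8.62). Then |ZE| = |E − Z| = 56.0.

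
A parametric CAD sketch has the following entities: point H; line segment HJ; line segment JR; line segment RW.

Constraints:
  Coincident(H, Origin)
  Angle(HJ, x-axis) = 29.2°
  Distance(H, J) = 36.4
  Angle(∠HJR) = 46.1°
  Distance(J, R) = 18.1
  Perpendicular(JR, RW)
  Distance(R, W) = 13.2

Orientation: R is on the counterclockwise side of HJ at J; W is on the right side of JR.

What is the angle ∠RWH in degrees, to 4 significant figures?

10.26°

H is at the origin; HJ runs at 29.2° with length 36.4, so J = 36.4·(cos 29.2°, sin 29.2°) = (31.77, 17.76). ∠HJR = 46.1°, so JR runs at 29.2° + (180° − 46.1°) = 163.1° from the x-axis; with |JR| = 18.1, R = J + 18.1·(cos 163.1°, sin 163.1°) = (14.46, 23.02). JR ⟂ RW; with |RW| = 13.2 on the right of JR, W = R + 13.2·(0.2907, 0.9568) = (18.29, 35.65). Then cos ∠RWH = WR·WH / (|WR||WH|), giving 10.26°.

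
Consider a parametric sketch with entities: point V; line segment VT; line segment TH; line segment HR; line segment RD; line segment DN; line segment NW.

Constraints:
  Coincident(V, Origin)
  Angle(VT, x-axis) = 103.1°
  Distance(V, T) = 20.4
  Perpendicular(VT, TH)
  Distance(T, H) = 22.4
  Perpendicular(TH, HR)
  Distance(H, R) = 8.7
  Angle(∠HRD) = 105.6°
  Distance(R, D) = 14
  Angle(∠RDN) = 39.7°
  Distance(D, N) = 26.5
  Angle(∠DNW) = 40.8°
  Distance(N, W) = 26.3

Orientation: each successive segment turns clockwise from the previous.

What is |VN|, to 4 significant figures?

38.20

∠HRD = 105.6° gives RD at -151.3° from the x-axis; with |RD| = 14.0, D = (6.885, 9.749). ∠RDN = 39.7° gives DN at 68.40° from the x-axis; with |DN| = 26.5, N = (16.64, 34.39). Then |VN| = |N − V| = 38.20.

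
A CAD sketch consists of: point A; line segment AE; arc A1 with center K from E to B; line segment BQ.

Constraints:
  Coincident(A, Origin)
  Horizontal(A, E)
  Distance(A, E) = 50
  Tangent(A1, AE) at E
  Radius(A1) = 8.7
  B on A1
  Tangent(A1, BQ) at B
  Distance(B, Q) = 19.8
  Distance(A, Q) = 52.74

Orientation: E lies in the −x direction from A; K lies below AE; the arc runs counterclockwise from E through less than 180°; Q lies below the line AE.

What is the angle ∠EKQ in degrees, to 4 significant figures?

163.3°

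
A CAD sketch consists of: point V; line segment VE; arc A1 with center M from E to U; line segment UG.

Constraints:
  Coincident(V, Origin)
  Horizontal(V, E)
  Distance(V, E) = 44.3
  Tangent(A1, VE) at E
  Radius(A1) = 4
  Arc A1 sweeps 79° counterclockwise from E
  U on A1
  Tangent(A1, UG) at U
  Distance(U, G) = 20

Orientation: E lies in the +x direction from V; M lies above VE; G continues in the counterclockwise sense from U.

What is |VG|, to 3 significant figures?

56.8

V is at the origin; VE is horizontal with |VE| = 44.3 and E on the +x side, so E = (44.3, 0.00). The tangent condition forces ME to be normal to VE, so M = E + (0, 4) = (44.3, 4.00). On A1, E sits at bearing -90° from M; a 79° counterclockwise sweep puts U at bearing -11°, so U = M + 4.0·(cos -11°, sin -11°) = (48.2, 3.24). A1 meets UG tangentially, so MU is at right angles to UG, so UG runs along (−sin -11°, cos -11°); with |UG| = 20.0, G = (52.0, 22.9). Then |VG| = |G − V| = 56.8.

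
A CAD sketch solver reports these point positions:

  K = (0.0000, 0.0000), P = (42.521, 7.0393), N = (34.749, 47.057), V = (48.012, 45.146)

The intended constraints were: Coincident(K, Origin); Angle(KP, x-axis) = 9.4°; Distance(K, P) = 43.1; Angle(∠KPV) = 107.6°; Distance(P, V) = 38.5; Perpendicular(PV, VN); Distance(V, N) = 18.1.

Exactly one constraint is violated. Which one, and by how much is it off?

Distance(V, N) = 18.1 — off by 4.70.

K = (0.00, 0.00) ✓; KP at 9.400° ✓; |KP| = 43.10 ✓; ∠KPV = 107.6° ✓; |PV| = 38.50 ✓; ∠(PV, VN) = 90.00° ✓; |VN| = 13.40 ✗.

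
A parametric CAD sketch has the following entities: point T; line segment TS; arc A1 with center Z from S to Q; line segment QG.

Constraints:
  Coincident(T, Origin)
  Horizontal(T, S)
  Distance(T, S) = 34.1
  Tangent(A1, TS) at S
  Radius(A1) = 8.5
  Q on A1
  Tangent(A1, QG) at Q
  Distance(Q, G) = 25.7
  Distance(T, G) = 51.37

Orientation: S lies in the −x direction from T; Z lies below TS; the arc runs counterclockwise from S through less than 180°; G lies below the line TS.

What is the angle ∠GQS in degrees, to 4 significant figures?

129.2°

Checks: |ZQ| = 8.500 ✓; ∠(ZQ, QG) = 90.00° ✓; |QG| = 25.70 ✓; |TG| = 51.37 ✓.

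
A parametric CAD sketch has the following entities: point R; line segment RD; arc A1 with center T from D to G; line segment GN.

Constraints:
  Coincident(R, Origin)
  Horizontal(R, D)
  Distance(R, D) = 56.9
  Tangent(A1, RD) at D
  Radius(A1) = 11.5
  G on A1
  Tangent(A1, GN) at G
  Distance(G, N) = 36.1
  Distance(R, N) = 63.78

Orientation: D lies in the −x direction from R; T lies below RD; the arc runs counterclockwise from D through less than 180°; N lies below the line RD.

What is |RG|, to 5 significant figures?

68.471

Checks: |TG| = 11.50 ✓; ∠(TG, GN) = 90.00° ✓; |GN| = 36.10 ✓; |RN| = 63.78 ✓.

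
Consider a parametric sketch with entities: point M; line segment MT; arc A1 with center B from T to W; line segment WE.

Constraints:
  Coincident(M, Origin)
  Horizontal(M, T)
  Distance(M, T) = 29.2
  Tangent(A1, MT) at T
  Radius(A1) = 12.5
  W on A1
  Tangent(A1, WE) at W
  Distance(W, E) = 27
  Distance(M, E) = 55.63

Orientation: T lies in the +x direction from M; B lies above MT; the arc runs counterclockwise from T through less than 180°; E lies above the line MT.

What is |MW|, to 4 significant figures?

43.97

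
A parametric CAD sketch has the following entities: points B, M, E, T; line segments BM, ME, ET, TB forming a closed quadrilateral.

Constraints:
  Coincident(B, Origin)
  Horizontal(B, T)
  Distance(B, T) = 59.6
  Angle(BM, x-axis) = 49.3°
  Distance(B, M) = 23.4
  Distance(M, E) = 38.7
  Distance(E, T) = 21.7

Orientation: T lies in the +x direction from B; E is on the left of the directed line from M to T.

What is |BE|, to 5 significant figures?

57.750

B is at the origin; B and T share the same y with |BT| = 59.6 and T in +x, so T = (59.6, 0). BM runs at 49.3° with |BM| = 23.4, so M = (15.259, 17.740). E is determined by |ME| = 38.7 and |ET| = 21.7 together: it lies at the intersection of circle(M, 38.7) and circle(T, 21.7). With |MT| = 47.758, the foot of the radical line on MT is 34.629 from M and the perpendicular offset is √(38.7² − 34.629²) = 17.278. Taking the left-of-MT solution: E = (53.828, 20.918).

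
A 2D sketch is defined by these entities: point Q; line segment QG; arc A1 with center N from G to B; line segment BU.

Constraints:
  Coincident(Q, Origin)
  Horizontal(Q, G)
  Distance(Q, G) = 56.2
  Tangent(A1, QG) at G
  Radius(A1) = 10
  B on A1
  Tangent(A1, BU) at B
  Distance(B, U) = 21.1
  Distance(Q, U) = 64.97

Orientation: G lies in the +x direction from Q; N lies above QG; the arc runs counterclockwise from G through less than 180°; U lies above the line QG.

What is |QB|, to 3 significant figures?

66.7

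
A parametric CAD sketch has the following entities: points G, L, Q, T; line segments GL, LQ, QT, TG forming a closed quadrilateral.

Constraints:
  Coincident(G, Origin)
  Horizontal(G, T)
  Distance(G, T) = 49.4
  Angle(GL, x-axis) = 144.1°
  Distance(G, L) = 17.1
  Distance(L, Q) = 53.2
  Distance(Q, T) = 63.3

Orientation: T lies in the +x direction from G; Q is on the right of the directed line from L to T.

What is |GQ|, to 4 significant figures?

41.02

Checks: |LQ| = 53.20 ✓; |QT| = 63.30 ✓.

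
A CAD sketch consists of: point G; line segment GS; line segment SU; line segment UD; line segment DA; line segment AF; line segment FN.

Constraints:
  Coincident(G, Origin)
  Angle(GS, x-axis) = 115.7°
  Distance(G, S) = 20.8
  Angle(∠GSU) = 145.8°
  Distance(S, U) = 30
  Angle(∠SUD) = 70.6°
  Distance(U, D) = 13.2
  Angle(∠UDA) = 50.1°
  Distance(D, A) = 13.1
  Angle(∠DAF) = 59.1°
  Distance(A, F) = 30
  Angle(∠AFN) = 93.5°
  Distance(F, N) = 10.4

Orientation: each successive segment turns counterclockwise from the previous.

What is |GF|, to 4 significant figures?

66.94

G is at the origin; GS runs at 115.7° with length 20.8, so S = (-9.020, 18.74). ∠GSU = 145.8° gives SU at 149.9° from the x-axis; with |SU| = 30.0, U = (-34.97, 33.79). ∠SUD = 70.6° gives UD at -100.7° from the x-axis; with |UD| = 13.2, D = (-37.43, 20.82). ∠UDA = 50.1° gives DA at 29.20° from the x-axis; with |DA| = 13.1, A = (-25.99, 27.21). ∠DAF = 59.1° gives AF at 150.1° from the x-axis; with |AF| = 30.0, F = (-52.00, 42.16). Then |GF| = |F − G| = 66.94.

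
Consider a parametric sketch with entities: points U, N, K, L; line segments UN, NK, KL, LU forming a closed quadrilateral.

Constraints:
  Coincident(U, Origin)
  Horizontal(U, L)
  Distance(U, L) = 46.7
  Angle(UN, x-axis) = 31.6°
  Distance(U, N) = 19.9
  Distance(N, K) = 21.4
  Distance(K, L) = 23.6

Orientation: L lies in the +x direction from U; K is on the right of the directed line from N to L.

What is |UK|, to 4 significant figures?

26.74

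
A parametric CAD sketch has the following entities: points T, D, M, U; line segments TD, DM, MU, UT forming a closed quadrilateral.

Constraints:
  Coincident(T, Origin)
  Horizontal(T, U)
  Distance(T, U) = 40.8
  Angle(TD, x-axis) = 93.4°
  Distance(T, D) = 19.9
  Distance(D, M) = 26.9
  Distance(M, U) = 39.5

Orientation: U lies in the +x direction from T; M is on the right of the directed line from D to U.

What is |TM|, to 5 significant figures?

7.1164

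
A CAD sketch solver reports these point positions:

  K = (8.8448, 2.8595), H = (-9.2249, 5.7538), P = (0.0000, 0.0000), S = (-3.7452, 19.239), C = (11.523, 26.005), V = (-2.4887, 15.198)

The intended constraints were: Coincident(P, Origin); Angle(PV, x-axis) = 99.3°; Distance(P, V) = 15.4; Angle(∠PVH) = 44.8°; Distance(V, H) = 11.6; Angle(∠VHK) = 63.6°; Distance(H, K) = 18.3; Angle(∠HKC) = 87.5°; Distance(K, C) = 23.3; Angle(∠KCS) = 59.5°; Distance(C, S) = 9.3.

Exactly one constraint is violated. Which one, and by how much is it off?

Distance(C, S) = 9.3 — off by 7.40.

P = (0.00, 0.00) ✓; PV at 99.30° ✓; |PV| = 15.40 ✓; ∠PVH = 44.80° ✓; |VH| = 11.60 ✓; ∠VHK = 63.60° ✓; |HK| = 18.30 ✓; ∠HKC = 87.50° ✓; |KC| = 23.30 ✓; ∠KCS = 59.50° ✓; |CS| = 16.70 ✗.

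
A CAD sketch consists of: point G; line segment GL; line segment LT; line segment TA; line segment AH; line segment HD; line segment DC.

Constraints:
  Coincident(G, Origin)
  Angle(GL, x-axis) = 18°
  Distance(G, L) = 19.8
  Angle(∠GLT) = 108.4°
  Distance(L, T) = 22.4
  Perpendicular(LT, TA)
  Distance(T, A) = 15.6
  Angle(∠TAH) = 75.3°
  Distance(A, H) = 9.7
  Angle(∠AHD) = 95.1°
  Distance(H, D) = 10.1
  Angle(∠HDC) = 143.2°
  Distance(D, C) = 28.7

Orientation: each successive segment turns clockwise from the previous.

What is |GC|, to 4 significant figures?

54.73

G is at the origin; GL runs at 18.0° with length 19.8, so L = (18.83, 6.119). ∠GLT = 108.4° gives LT at -53.60° from the x-axis; with |LT| = 22.4, T = (32.12, -11.91). LT ⟂ TA, so TA runs at -143.6°; with |TA| = 15.6, A = (19.57, -21.17). ∠TAH = 75.3° gives AH at 111.7° from the x-axis; with |AH| = 9.7, H = (15.98, -12.16). ∠AHD = 95.1° gives HD at 26.80° from the x-axis; with |HD| = 10.1, D = (25.00, -7.602). ∠HDC = 143.2° gives DC at -10.00° from the x-axis; with |DC| = 28.7, C = (53.26, -12.59). Then |GC| = |C − G| = 54.73.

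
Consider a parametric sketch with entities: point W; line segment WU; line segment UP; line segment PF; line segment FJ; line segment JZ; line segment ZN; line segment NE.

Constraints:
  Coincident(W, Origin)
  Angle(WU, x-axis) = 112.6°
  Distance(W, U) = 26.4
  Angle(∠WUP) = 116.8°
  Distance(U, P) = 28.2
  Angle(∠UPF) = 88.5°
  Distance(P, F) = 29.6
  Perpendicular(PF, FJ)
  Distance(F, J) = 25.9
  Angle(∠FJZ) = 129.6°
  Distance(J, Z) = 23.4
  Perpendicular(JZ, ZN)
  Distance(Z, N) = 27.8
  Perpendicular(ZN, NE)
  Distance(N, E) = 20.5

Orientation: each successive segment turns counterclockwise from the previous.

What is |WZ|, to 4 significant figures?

13.10

W is at the origin; WU runs at 112.6° with length 26.4, so U = (-10.15, 24.37). ∠WUP = 116.8° gives UP at 175.8° from the x-axis; with |UP| = 28.2, P = (-38.27, 26.44). ∠UPF = 88.5° gives PF at -92.70° from the x-axis; with |PF| = 29.6, F = (-39.66, -3.129). The perpendicularity gives FJ at right angles to PF, so FJ runs at -2.700°; with |FJ| = 25.9, J = (-13.79, -4.349). ∠FJZ = 129.6° gives JZ at 47.70° from the x-axis; with |JZ| = 23.4, Z = (1.956, 12.96). Then |WZ| = |Z − W| = 13.10.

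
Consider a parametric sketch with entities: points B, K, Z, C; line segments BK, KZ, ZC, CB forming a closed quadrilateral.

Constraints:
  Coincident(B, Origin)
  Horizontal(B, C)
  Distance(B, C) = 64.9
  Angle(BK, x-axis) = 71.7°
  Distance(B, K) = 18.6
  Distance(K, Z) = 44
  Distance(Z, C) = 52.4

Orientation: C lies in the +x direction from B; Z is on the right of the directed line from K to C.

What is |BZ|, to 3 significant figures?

30.7

B is at the origin; BC is horizontal with |BC| = 64.9 and C in +x, so C = (64.9, 0). BK runs at 71.7° with |BK| = 18.6, so K = (5.84, 17.7). Z is determined by |KZ| = 44.0 and |ZC| = 52.4 together: it lies at the intersection of circle(K, 44.0) and circle(C, 52.4). With |KC| = 61.6, the foot of the radical line on KC is 24.3 from K and the perpendicular offset is √(44.0² − 24.3²) = 36.7. Taking the right-of-KC solution: Z = (18.6, -24.5).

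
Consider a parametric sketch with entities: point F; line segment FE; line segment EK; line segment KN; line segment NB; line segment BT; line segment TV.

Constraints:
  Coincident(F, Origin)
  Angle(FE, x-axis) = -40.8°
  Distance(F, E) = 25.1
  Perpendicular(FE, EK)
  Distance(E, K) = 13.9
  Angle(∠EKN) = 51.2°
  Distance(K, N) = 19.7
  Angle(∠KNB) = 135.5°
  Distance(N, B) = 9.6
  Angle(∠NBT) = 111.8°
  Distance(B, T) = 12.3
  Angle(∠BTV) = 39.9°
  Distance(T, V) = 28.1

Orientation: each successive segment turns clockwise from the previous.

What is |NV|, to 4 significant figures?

10.74

F is at the origin; FE runs at -40.8° with length 25.1, so E = (19.00, -16.40). FE ⟂ EK, so EK runs at -130.8°; with |EK| = 13.9, K = (9.918, -26.92). ∠EKN = 51.2° gives KN at 100.4° from the x-axis; with |KN| = 19.7, N = (6.362, -7.547). ∠KNB = 135.5° gives NB at 55.90° from the x-axis; with |NB| = 9.6, B = (11.74, 0.4026). ∠NBT = 111.8° gives BT at -12.30° from the x-axis; with |BT| = 12.3, T = (23.76, -2.218). ∠BTV = 39.9° gives TV at -152.4° from the x-axis; with |TV| = 28.1, V = (-1.141, -15.24). Then |NV| = |V − N| = 10.74.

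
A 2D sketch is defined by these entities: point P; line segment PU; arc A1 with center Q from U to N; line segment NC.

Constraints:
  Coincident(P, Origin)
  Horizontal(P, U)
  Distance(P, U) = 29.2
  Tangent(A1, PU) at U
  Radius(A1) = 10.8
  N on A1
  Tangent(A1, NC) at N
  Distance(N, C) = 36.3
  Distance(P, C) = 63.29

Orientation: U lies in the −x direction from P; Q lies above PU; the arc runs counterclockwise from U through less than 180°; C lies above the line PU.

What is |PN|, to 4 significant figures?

27.26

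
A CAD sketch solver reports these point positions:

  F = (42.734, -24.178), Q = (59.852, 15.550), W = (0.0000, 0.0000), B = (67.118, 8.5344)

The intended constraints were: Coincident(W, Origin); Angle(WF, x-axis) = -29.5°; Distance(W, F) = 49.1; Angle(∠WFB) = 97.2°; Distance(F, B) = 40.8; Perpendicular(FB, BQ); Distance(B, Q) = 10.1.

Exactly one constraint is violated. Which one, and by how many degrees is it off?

Perpendicular(FB, BQ) — off by 7.29°.

W = (0.00, 0.00) ✓; WF at -29.50° ✓; |WF| = 49.10 ✓; ∠WFB = 97.20° ✓; |FB| = 40.80 ✓; ∠(FB, BQ) = 82.71° ✗; |BQ| = 10.10 ✓.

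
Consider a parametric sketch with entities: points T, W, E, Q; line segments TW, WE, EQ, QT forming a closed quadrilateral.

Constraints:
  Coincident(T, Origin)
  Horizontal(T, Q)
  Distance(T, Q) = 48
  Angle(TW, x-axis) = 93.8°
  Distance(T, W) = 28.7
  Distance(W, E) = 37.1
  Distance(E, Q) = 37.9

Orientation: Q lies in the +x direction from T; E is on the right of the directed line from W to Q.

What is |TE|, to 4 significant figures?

12.34

T is at the origin; TQ is horizontal with |TQ| = 48.0 and Q in +x, so Q = (48.0, 0). TW runs at 93.8° with |TW| = 28.7, so W = (-1.902, 28.64). E is determined by |WE| = 37.1 and |EQ| = 37.9 together: it lies at the intersection of circle(W, 37.1) and circle(Q, 37.9). With |WQ| = 57.54, the foot of the radical line on WQ is 28.25 from W and the perpendicular offset is √(37.1² − 28.25²) = 24.05. Taking the right-of-WQ solution: E = (10.62, -6.284).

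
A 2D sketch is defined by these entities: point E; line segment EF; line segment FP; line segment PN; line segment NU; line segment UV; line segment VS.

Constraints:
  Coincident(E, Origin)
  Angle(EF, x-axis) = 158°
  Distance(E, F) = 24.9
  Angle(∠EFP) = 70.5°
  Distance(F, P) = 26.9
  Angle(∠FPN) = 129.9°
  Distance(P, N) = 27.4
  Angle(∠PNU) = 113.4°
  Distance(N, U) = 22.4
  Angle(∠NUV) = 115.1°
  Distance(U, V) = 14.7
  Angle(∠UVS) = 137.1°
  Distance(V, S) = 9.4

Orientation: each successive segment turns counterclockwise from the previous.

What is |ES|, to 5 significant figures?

11.560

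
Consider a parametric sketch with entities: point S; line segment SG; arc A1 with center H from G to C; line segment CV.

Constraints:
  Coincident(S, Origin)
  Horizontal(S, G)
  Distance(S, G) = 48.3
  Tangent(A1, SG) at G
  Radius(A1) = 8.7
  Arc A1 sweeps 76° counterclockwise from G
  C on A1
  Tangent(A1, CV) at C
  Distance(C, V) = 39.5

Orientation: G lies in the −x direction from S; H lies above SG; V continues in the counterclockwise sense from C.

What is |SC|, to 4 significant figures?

40.40

S is at the origin; S and G share the same y with |SG| = 48.3 and G on the −x side, so G = (-48.30, 0.000). The tangent condition forces HG to be normal to SG, so H = G + (0, 8.7) = (-48.30, 8.700). On A1, G sits at bearing -90° from H; a 76° counterclockwise sweep puts C at bearing -14°, so C = H + 8.7·(cos -14°, sin -14°) = (-39.86, 6.595). Then |SC| = |C − S| = 40.40.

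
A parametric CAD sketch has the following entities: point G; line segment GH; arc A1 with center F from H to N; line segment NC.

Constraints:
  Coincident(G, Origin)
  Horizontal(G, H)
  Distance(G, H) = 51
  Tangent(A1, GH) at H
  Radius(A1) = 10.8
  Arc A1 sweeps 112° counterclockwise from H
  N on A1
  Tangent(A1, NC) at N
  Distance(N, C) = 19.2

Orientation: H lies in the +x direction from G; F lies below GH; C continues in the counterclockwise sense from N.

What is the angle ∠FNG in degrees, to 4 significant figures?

138.1°

G is at the origin; G and H share the same y with |GH| = 51.0 and H on the +x side, so H = (51.00, 0.000). Tangency of A1 to GH means the radius FH is perpendicular to GH, so F = H + (0, -10.8) = (51.00, -10.80). On A1, H sits at bearing 90° from F; a 112° counterclockwise sweep puts N at bearing 202°, so N = F + 10.8·(cos 202°, sin 202°) = (40.99, -14.85). Then cos ∠FNG = NF·NG / (|NF||NG|), giving 138.1°.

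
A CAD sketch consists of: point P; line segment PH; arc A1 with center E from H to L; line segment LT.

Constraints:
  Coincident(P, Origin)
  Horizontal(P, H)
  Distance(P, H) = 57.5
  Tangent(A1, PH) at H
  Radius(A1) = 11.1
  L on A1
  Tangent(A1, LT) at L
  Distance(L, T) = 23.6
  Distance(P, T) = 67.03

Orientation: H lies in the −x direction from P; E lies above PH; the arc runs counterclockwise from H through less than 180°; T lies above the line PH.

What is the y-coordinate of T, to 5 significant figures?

37.125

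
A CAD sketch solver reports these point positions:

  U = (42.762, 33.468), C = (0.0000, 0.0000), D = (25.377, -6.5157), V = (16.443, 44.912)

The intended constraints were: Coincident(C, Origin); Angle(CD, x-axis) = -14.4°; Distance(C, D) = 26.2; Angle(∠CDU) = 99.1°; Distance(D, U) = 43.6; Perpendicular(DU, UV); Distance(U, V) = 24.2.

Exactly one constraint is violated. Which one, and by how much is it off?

Distance(U, V) = 24.2 — off by 4.50.

C = (0.00, 0.00) ✓; CD at -14.40° ✓; |CD| = 26.20 ✓; ∠CDU = 99.10° ✓; |DU| = 43.60 ✓; ∠(DU, UV) = 90.00° ✓; |UV| = 28.70 ✗.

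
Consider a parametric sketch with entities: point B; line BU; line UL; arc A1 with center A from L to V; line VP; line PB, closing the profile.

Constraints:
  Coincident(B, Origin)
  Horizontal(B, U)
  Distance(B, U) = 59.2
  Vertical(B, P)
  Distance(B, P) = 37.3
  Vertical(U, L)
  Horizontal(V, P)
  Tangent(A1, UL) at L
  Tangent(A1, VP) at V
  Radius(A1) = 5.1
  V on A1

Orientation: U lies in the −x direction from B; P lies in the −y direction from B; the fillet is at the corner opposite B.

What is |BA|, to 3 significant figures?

63.0

B is at the origin; B and U share the same y with |BU| = 59.2 and U on the −x side, so U = (-59.2, 0.00). BP is vertical with |BP| = 37.3 and P on the −y side, so P = (0.00, -37.3). The virtual corner opposite B is at (-59.2, -37.3). Tangency of A1 to UL means the radius AL is perpendicular to UL and the tangent condition forces AV to be normal to VP, with radius 5.1, so the center A sits 5.1 in from both sides at A = (-54.1, -32.2). Then |BA| = |A − B| = 63.0.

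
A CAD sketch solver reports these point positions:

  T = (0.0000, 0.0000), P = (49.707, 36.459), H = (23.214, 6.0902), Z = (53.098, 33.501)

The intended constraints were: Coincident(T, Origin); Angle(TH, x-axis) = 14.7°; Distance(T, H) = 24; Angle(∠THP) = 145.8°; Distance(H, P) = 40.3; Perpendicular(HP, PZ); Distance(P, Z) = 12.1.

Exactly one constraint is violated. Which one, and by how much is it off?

Distance(P, Z) = 12.1 — off by 7.60.

T = (0.00, 0.00) ✓; TH at 14.70° ✓; |TH| = 24.00 ✓; ∠THP = 145.8° ✓; |HP| = 40.30 ✓; ∠(HP, PZ) = 90.00° ✓; |PZ| = 4.500 ✗.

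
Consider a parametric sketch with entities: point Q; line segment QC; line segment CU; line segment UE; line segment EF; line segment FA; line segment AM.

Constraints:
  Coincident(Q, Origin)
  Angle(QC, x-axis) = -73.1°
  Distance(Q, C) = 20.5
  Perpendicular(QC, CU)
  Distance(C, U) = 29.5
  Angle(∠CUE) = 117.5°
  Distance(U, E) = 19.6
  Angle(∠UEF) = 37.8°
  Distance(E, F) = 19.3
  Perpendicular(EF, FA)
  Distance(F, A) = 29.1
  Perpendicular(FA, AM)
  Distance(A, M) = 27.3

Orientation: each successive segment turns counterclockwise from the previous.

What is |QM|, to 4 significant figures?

63.63

Q is at the origin; QC runs at -73.1° with length 20.5, so C = (5.959, -19.61). QC ⟂ CU, so CU runs at 16.90°; with |CU| = 29.5, U = (34.19, -11.04). ∠CUE = 117.5° gives UE at 79.40° from the x-axis; with |UE| = 19.6, E = (37.79, 8.227). ∠UEF = 37.8° gives EF at -138.4° from the x-axis; with |EF| = 19.3, F = (23.36, -4.587). EF is perpendicular to FA, so FA runs at -48.40°; with |FA| = 29.1, A = (42.68, -26.35). The perpendicularity gives AM at right angles to FA, so AM runs at 41.60°; with |AM| = 27.3, M = (63.09, -8.223). Then |QM| = |M − Q| = 63.63.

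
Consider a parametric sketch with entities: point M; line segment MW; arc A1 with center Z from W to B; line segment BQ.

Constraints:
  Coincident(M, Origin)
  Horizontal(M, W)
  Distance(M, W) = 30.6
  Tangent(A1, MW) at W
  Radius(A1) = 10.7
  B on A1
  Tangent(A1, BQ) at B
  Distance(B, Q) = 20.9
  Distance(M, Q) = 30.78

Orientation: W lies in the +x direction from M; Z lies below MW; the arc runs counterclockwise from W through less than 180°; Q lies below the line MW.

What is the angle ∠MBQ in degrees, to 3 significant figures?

92.4°

Checks: |ZB| = 10.70 ✓; ∠(ZB, BQ) = 90.00° ✓; |BQ| = 20.90 ✓; |MQ| = 30.78 ✓.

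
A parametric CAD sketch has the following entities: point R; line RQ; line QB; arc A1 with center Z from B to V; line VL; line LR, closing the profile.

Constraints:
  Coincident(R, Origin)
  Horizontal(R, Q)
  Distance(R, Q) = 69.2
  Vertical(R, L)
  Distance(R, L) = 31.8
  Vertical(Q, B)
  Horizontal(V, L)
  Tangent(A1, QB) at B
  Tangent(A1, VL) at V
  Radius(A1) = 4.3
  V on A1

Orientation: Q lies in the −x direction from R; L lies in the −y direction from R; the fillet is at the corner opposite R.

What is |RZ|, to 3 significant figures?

70.5

R is at the origin; RQ is horizontal with |RQ| = 69.2 and Q on the −x side, so Q = (-69.2, 0.00). RL is vertical with |RL| = 31.8 and L on the −y side, so L = (0.00, -31.8). The virtual corner opposite R is at (-69.2, -31.8). A1 meets QB tangentially, so ZB is at right angles to QB and the tangent condition forces ZV to be normal to VL, with radius 4.3, so the center Z sits 4.3 in from both sides at Z = (-64.9, -27.5). Then |RZ| = |Z − R| = 70.5.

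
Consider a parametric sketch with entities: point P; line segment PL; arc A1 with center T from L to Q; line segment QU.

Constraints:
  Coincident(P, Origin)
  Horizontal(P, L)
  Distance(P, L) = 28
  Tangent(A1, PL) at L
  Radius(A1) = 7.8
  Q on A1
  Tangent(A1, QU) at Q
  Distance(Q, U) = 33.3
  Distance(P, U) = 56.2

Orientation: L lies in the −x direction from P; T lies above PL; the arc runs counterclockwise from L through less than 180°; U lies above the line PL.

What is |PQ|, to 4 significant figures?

24.58

Checks: |TQ| = 7.800 ✓; ∠(TQ, QU) = 90.00° ✓; |QU| = 33.30 ✓; |PU| = 56.20 ✓.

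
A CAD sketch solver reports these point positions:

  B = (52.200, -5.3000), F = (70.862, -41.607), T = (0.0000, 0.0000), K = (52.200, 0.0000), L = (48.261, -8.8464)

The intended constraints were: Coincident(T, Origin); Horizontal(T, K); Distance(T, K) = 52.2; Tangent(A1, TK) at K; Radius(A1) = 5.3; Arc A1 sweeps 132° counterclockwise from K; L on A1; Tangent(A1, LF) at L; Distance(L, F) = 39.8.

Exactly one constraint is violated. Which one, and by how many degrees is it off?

Tangent(A1, LF) at L — off by 7.40°.

T = (0.00, 0.00) ✓; T.y = 0.00, K.y = 0.00 ✓; |TK| = 52.20 ✓; ∠(BK, KT) = 90.00° ✓; |BK| = 5.300 ✓; bearing(B→L) − bearing(B→K) = 132.0° ✓; |BL| = 5.300 ✓; ∠(BL, LF) = 97.40° ✗; |LF| = 39.80 ✓.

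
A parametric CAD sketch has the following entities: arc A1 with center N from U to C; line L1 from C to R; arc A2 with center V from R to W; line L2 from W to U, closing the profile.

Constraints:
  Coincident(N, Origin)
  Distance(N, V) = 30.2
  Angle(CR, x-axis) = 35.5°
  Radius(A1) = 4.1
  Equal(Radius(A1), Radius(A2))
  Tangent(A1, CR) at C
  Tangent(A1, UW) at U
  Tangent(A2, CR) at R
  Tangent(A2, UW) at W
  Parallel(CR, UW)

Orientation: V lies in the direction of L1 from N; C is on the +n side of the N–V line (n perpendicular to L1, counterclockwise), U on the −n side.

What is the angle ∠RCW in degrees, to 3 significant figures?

15.2°

Tangency of A1 to both parallel lines with radius 4.1 puts C and U at N ± 4.1·n: C = (-2.38, 3.34), U = (2.38, -3.34). Equal radii place R and W the same way about V: R = V + 4.1·n = (22.2, 20.9), W = V − 4.1·n = (27.0, 14.2). Then cos ∠RCW = CR·CW / (|CR||CW|), giving 15.2°.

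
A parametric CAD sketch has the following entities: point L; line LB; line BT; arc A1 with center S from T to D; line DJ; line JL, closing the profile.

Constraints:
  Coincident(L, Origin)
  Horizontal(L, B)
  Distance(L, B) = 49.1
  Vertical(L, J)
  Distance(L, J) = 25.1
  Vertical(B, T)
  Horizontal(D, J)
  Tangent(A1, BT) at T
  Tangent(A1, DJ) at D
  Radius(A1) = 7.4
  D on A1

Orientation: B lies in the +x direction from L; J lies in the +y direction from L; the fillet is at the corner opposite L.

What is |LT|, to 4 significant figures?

52.19

L is at the origin; L and B share the same y with |LB| = 49.1 and B on the +x side, so B = (49.10, 0.000). L and J share the same x with |LJ| = 25.1 and J on the +y side, so J = (0.000, 25.10). The virtual corner opposite L is at (49.10, 25.10). Tangency of A1 to BT means the radius ST is perpendicular to BT and A1 meets DJ tangentially, so SD is at right angles to DJ, with radius 7.4, so the center S sits 7.4 in from both sides at S = (41.70, 17.70). That places the tangent points at T = (49.10, 17.70) on BT and D = (41.70, 25.10) on DJ. Then |LT| = |T − L| = 52.19.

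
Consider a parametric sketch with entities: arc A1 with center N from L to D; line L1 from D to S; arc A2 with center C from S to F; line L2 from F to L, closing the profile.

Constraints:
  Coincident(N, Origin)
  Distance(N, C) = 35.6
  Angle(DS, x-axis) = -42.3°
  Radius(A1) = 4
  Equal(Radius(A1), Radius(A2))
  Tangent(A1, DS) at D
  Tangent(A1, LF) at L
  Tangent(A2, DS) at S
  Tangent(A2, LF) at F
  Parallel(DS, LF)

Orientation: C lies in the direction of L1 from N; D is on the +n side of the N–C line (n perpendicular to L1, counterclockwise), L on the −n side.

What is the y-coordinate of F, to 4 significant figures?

-26.92

The slot axis is L1's direction at -42.3°, so u = (cos -42.3°, sin -42.3°) = (0.7396, -0.6730) and n = (−sin -42.3°, cos -42.3°) = (0.6730, 0.7396). N is at the origin and C lies 35.6 along u from N, so C = 35.6·u = (26.33, -23.96). Tangency of A1 to both parallel lines with radius 4.0 puts D and L at N ± 4.0·n: D = (2.692, 2.959), L = (-2.692, -2.959). Equal radii place S and F the same way about C: S = C + 4.0·n = (29.02, -21.00), F = C − 4.0·n = (23.64, -26.92). So F.y = -26.92.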